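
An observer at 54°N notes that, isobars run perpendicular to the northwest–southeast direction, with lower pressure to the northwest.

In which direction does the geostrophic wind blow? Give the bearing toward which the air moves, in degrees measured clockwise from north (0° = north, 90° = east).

045°

The pressure-gradient force points toward the northwest (bearing 315°).
Geostrophic balance: in the Northern Hemisphere the Coriolis force deflects motion to the right, so the geostrophic wind blows 90° to the right of the pressure-gradient force (low pressure on the left).
Rotating 315° by 90° clockwise gives 045° — the wind blows toward the northeast.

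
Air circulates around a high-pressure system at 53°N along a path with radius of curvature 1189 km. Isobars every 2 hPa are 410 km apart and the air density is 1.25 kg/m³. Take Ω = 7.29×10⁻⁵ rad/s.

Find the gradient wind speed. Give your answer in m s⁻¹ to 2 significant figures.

3.4 m s⁻¹

Coriolis parameter at 53°N:
f = 2Ω sin φ = 2 × 7.29×10⁻⁵ × sin 53° = 1.16×10⁻⁴ s⁻¹
Pressure gradient: |∂P/∂n| = 200 Pa / 410000 m = 4.88×10⁻⁴ Pa/m
Geostrophic speed: V_g = |∂P/∂n|/(fρ) = 4.88×10⁻⁴/(1.16×10⁻⁴ × 1.25) = 3.35 m/s
Around a high, pressure-gradient force acts outward with centrifugal, so Coriolis balances both:
fV = (1/ρ)|∂P/∂n| + V²/R  →  V² − fR·V + fR·V_g = 0
With fR = 1.16×10⁻⁴ × 1189×10³ m = 138 m/s:
V = [fR − √((fR)² − 4 fR V_g)]/2 = [138 − √(138² − 4×138×3.35)]/2 = 3.44 m/s
Supergeostrophic (V > V_g = 3.35 m/s), as expected around a high.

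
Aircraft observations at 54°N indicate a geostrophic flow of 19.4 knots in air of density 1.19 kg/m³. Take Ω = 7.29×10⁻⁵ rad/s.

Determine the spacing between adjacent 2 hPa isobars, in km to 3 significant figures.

Coriolis parameter at 54°N:
f = 2Ω sin φ = 2 × 7.29×10⁻⁵ × sin 54° = 1.18×10⁻⁴ s⁻¹
Wind speed in SI: 19.4 knots = 9.98 m/s
Geostrophic balance rearranged: |∂P/∂n| = f ρ V_g
|∂P/∂n| = 1.18×10⁻⁴ × 1.19 × 9.98 = 1.40×10⁻³ Pa/m
Isobar spacing: Δn = ΔP/|∂P/∂n| = 200 Pa / 1.40×10⁻³ Pa/m = 142767 m ≈ 143 km

143 km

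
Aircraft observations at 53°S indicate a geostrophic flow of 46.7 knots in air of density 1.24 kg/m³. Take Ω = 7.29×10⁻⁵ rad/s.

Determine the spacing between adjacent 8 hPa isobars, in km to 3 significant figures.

231 km

Coriolis parameter at 53°S:
f = 2Ω sin φ = 2 × 7.29×10⁻⁵ × sin 53° = 1.16×10⁻⁴ s⁻¹
Wind speed in SI: 46.7 knots = 24.0 m/s
Geostrophic balance rearranged: |∂P/∂n| = f ρ V_g
|∂P/∂n| = 1.16×10⁻⁴ × 1.24 × 24.0 = 3.47×10⁻³ Pa/m
Isobar spacing: Δn = ΔP/|∂P/∂n| = 800 Pa / 3.47×10⁻³ Pa/m = 230625 m ≈ 231 km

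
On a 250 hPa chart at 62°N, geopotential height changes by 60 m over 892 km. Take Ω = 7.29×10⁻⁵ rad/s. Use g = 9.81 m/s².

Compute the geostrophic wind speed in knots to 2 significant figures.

10.0 knots

Coriolis parameter at 62°N:
f = 2Ω sin φ = 2 × 7.29×10⁻⁵ × sin 62° = 1.29×10⁻⁴ s⁻¹
Height gradient: |∂Z/∂n| = 60 m / 892000 m = 6.73×10⁻⁵
On a pressure surface, geostrophic balance gives V_g = (g/f)|∂Z/∂n|:
V_g = 9.81 × 6.73×10⁻⁵ / 1.29×10⁻⁴ = 5.13 m/s
Converting: 5.13 m/s × 1.944 = 10.0 knots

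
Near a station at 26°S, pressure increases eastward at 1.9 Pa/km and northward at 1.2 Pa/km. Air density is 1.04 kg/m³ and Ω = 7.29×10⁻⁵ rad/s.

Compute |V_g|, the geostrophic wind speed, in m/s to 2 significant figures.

34 m/s

Coriolis parameter at 26°S:
f = 2Ω sin φ = 2 × 7.29×10⁻⁵ × sin 26° = 6.39×10⁻⁵ s⁻¹
In the Southern Hemisphere f is negative: f = −6.39×10⁻⁵ s⁻¹.
Component geostrophic relations (x east, y north):
u_g = −(1/(fρ)) ∂P/∂y,  v_g = (1/(fρ)) ∂P/∂x
u_g = −(1.2×10⁻³)/(−6.39×10⁻⁵ × 1.04) = 18.1 m/s;  v_g = (1.9×10⁻³)/(−6.39×10⁻⁵ × 1.04) = −28.6 m/s
|V_g| = √(u_g² + v_g²) = 33.8 m/s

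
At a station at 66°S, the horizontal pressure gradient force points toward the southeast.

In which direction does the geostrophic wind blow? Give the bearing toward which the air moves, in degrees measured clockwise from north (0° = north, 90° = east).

The pressure-gradient force points toward the southeast (bearing 135°).
Geostrophic balance: in the Southern Hemisphere the Coriolis force deflects motion to the left, so the geostrophic wind blows 90° to the left of the pressure-gradient force (low pressure on the right).
Rotating 135° by 90° counterclockwise gives 045° — the wind blows toward the northeast.

045°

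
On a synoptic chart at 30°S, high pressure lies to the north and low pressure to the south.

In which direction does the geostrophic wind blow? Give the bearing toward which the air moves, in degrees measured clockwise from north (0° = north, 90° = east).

The pressure-gradient force points toward the south (bearing 180°).
Geostrophic balance: in the Southern Hemisphere the Coriolis force deflects motion to the left, so the geostrophic wind blows 90° to the left of the pressure-gradient force (low pressure on the right).
Rotating 180° by 90° counterclockwise gives 090° — the wind blows toward the east.

090°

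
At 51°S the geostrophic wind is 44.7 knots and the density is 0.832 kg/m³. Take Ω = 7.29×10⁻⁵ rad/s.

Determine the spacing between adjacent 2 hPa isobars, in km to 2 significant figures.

92 km

Coriolis parameter at 51°S:
f = 2Ω sin φ = 2 × 7.29×10⁻⁵ × sin 51° = 1.13×10⁻⁴ s⁻¹
Wind speed in SI: 44.7 knots = 23.0 m/s
Geostrophic balance rearranged: |∂P/∂n| = f ρ V_g
|∂P/∂n| = 1.13×10⁻⁴ × 0.832 × 23.0 = 2.17×10⁻³ Pa/m
Isobar spacing: Δn = ΔP/|∂P/∂n| = 200 Pa / 2.17×10⁻³ Pa/m = 92257 m ≈ 92 km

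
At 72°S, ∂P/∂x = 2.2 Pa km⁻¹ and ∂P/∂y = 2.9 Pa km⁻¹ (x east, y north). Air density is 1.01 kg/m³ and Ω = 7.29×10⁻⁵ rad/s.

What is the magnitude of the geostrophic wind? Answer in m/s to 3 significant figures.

Coriolis parameter at 72°S:
f = 2Ω sin φ = 2 × 7.29×10⁻⁵ × sin 72° = 1.39×10⁻⁴ s⁻¹
In the Southern Hemisphere f is negative: f = −1.39×10⁻⁴ s⁻¹.
Component geostrophic relations (x east, y north):
u_g = −(1/(fρ)) ∂P/∂y,  v_g = (1/(fρ)) ∂P/∂x
u_g = −(2.9×10⁻³)/(−1.39×10⁻⁴ × 1.01) = 20.7 m/s;  v_g = (2.2×10⁻³)/(−1.39×10⁻⁴ × 1.01) = −15.7 m/s
|V_g| = √(u_g² + v_g²) = 26.0 m/s

26.0 m/s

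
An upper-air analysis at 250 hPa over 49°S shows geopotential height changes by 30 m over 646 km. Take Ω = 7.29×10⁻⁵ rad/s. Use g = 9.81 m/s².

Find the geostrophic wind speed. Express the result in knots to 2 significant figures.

Coriolis parameter at 49°S:
f = 2Ω sin φ = 2 × 7.29×10⁻⁵ × sin 49° = 1.10×10⁻⁴ s⁻¹
Height gradient: |∂Z/∂n| = 30 m / 646000 m = 4.64×10⁻⁵
On a pressure surface, geostrophic balance gives V_g = (g/f)|∂Z/∂n|:
V_g = 9.81 × 4.64×10⁻⁵ / 1.10×10⁻⁴ = 4.14 m/s
Converting: 4.14 m/s × 1.944 = 8.0 knots

8.0 knots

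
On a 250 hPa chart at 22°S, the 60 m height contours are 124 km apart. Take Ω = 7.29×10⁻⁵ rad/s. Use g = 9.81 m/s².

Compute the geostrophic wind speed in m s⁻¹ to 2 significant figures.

Coriolis parameter at 22°S:
f = 2Ω sin φ = 2 × 7.29×10⁻⁵ × sin 22° = 5.46×10⁻⁵ s⁻¹
Height gradient: |∂Z/∂n| = 60 m / 124000 m = 4.84×10⁻⁴
On a pressure surface, geostrophic balance gives V_g = (g/f)|∂Z/∂n|:
V_g = 9.81 × 4.84×10⁻⁴ / 5.46×10⁻⁵ = 86.9 m/s

87 m s⁻¹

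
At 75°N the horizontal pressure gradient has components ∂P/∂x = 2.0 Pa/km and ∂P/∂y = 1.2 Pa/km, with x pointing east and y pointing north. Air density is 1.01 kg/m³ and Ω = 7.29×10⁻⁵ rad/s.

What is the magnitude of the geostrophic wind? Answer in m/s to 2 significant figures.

Coriolis parameter at 75°N:
f = 2Ω sin φ = 2 × 7.29×10⁻⁵ × sin 75° = 1.41×10⁻⁴ s⁻¹
Component geostrophic relations (x east, y north):
u_g = −(1/(fρ)) ∂P/∂y,  v_g = (1/(fρ)) ∂P/∂x
u_g = −(1.2×10⁻³)/(1.41×10⁻⁴ × 1.01) = −8.44 m/s;  v_g = (2.0×10⁻³)/(1.41×10⁻⁴ × 1.01) = 14.1 m/s
|V_g| = √(u_g² + v_g²) = 16.4 m/s

16 m/s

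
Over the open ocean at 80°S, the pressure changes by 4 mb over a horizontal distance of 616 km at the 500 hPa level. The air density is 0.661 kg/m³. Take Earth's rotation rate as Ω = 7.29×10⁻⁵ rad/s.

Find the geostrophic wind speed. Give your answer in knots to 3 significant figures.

13.3 knots

Coriolis parameter at 80°S:
f = 2Ω sin φ = 2 × 7.29×10⁻⁵ × sin 80° = 1.44×10⁻⁴ s⁻¹
Pressure gradient: |∂P/∂n| = 400 Pa / 616000 m = 6.49×10⁻⁴ Pa/m
Geostrophic balance (pressure-gradient force = Coriolis force):
V_g = (1/(fρ)) |∂P/∂n| = 6.49×10⁻⁴ / (1.44×10⁻⁴ × 0.661) = 6.84 m/s
Converting: 6.84 m/s × 1.944 = 13.3 knots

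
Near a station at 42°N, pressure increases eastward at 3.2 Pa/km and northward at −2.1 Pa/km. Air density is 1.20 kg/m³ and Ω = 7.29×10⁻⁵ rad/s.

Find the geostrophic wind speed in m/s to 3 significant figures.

Coriolis parameter at 42°N:
f = 2Ω sin φ = 2 × 7.29×10⁻⁵ × sin 42° = 9.76×10⁻⁵ s⁻¹
Component geostrophic relations (x east, y north):
u_g = −(1/(fρ)) ∂P/∂y,  v_g = (1/(fρ)) ∂P/∂x
u_g = −(−2.1×10⁻³)/(9.76×10⁻⁵ × 1.20) = 17.9 m/s;  v_g = (3.2×10⁻³)/(9.76×10⁻⁵ × 1.20) = 27.3 m/s
|V_g| = √(u_g² + v_g²) = 32.7 m/s

32.7 m/s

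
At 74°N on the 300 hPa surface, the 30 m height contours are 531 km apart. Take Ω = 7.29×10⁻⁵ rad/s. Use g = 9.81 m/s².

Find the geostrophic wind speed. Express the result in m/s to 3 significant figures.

3.95 m/s

Coriolis parameter at 74°N:
f = 2Ω sin φ = 2 × 7.29×10⁻⁵ × sin 74° = 1.40×10⁻⁴ s⁻¹
Height gradient: |∂Z/∂n| = 30 m / 531000 m = 5.65×10⁻⁵
On a pressure surface, geostrophic balance gives V_g = (g/f)|∂Z/∂n|:
V_g = 9.81 × 5.65×10⁻⁵ / 1.40×10⁻⁴ = 3.95 m/s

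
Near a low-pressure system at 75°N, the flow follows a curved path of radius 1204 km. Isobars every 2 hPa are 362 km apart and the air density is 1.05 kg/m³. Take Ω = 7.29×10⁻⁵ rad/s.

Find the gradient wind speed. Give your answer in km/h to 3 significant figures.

13.2 km/h

Coriolis parameter at 75°N:
f = 2Ω sin φ = 2 × 7.29×10⁻⁵ × sin 75° = 1.41×10⁻⁴ s⁻¹
Pressure gradient: |∂P/∂n| = 200 Pa / 362000 m = 5.52×10⁻⁴ Pa/m
Geostrophic speed: V_g = |∂P/∂n|/(fρ) = 5.52×10⁻⁴/(1.41×10⁻⁴ × 1.05) = 3.74 m/s
Around a low, centrifugal force acts outward with Coriolis, so pressure-gradient force balances both:
(1/ρ)|∂P/∂n| = fV + V²/R  →  V² + fR·V − fR·V_g = 0
With fR = 1.41×10⁻⁴ × 1204×10³ m = 170 m/s:
V = [−fR + √((fR)² + 4 fR V_g)]/2 = [−170 + √(170² + 4×170×3.74)]/2 = 3.66 m/s
Subgeostrophic (V < V_g = 3.74 m/s), as expected around a low.
Converting: 3.66 m/s × 3.6 = 13.2 km/h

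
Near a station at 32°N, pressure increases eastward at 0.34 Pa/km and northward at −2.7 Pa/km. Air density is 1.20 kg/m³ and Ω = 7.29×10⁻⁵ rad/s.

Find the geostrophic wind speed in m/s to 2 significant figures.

Coriolis parameter at 32°N:
f = 2Ω sin φ = 2 × 7.29×10⁻⁵ × sin 32° = 7.73×10⁻⁵ s⁻¹
Component geostrophic relations (x east, y north):
u_g = −(1/(fρ)) ∂P/∂y,  v_g = (1/(fρ)) ∂P/∂x
u_g = −(−2.7×10⁻³)/(7.73×10⁻⁵ × 1.20) = 29.1 m/s;  v_g = (0.34×10⁻³)/(7.73×10⁻⁵ × 1.20) = 3.67 m/s
|V_g| = √(u_g² + v_g²) = 29.4 m/s

29 m/s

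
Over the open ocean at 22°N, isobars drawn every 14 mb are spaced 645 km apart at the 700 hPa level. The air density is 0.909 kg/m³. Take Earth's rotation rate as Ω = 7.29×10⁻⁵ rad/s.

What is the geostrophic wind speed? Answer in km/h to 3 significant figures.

Coriolis parameter at 22°N:
f = 2Ω sin φ = 2 × 7.29×10⁻⁵ × sin 22° = 5.46×10⁻⁵ s⁻¹
Pressure gradient: |∂P/∂n| = 1400 Pa / 645000 m = 2.17×10⁻³ Pa/m
Geostrophic balance (pressure-gradient force = Coriolis force):
V_g = (1/(fρ)) |∂P/∂n| = 2.17×10⁻³ / (5.46×10⁻⁵ × 0.909) = 43.7 m/s
Converting: 43.7 m/s × 3.6 = 157 km/h

157 km/h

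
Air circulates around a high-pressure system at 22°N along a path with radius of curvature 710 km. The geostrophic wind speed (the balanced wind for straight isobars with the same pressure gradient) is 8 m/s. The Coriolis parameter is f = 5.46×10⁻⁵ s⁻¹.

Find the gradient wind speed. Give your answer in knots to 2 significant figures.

Around a high, pressure-gradient force acts outward with centrifugal, so Coriolis balances both:
fV = (1/ρ)|∂P/∂n| + V²/R  →  V² − fR·V + fR·V_g = 0
With fR = 5.46×10⁻⁵ × 710×10³ m = 38.8 m/s:
V = [fR − √((fR)² − 4 fR V_g)]/2 = [38.8 − √(38.8² − 4×38.8×8)]/2 = 11.3 m/s
Supergeostrophic (V > V_g = 8 m/s), as expected around a high.
Converting: 11.3 m/s × 1.944 = 22 knots

22 knots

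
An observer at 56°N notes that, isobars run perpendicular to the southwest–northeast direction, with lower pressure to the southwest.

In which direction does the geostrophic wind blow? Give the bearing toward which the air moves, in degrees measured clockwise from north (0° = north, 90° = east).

The pressure-gradient force points toward the southwest (bearing 225°).
Geostrophic balance: in the Northern Hemisphere the Coriolis force deflects motion to the right, so the geostrophic wind blows 90° to the right of the pressure-gradient force (low pressure on the left).
Rotating 225° by 90° clockwise gives 315° — the wind blows toward the northwest.

315°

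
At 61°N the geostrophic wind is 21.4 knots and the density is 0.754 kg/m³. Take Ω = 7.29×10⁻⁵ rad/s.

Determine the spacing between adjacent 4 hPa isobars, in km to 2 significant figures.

380 km

Coriolis parameter at 61°N:
f = 2Ω sin φ = 2 × 7.29×10⁻⁵ × sin 61° = 1.28×10⁻⁴ s⁻¹
Wind speed in SI: 21.4 knots = 11.0 m/s
Geostrophic balance rearranged: |∂P/∂n| = f ρ V_g
|∂P/∂n| = 1.28×10⁻⁴ × 0.754 × 11.0 = 1.06×10⁻³ Pa/m
Isobar spacing: Δn = ΔP/|∂P/∂n| = 400 Pa / 1.06×10⁻³ Pa/m = 377885 m ≈ 380 km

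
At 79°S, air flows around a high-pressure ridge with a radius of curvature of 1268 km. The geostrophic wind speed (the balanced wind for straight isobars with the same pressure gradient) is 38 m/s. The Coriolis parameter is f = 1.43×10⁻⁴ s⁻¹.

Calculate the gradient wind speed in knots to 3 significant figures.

105 knots

Around a high, pressure-gradient force acts outward with centrifugal, so Coriolis balances both:
fV = (1/ρ)|∂P/∂n| + V²/R  →  V² − fR·V + fR·V_g = 0
With fR = 1.43×10⁻⁴ × 1268×10³ m = 181 m/s:
V = [fR − √((fR)² − 4 fR V_g)]/2 = [181 − √(181² − 4×181×38)]/2 = 54.2 m/s
Supergeostrophic (V > V_g = 38 m/s), as expected around a high.
Converting: 54.2 m/s × 1.944 = 105 knots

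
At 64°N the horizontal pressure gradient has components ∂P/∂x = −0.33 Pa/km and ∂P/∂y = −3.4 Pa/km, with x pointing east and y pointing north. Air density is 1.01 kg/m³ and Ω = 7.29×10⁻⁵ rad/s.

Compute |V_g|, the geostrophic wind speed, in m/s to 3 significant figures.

Coriolis parameter at 64°N:
f = 2Ω sin φ = 2 × 7.29×10⁻⁵ × sin 64° = 1.31×10⁻⁴ s⁻¹
Component geostrophic relations (x east, y north):
u_g = −(1/(fρ)) ∂P/∂y,  v_g = (1/(fρ)) ∂P/∂x
u_g = −(−3.4×10⁻³)/(1.31×10⁻⁴ × 1.01) = 25.7 m/s;  v_g = (−0.33×10⁻³)/(1.31×10⁻⁴ × 1.01) = −2.49 m/s
|V_g| = √(u_g² + v_g²) = 25.8 m/s

25.8 m/s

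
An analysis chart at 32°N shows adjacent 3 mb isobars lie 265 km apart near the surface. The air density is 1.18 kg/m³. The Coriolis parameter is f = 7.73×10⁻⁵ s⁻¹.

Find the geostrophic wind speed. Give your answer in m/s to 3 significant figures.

Pressure gradient: |∂P/∂n| = 300 Pa / 265000 m = 1.13×10⁻³ Pa/m
Geostrophic balance (pressure-gradient force = Coriolis force):
V_g = (1/(fρ)) |∂P/∂n| = 1.13×10⁻³ / (7.73×10⁻⁵ × 1.18) = 12.4 m/s

12.4 m/s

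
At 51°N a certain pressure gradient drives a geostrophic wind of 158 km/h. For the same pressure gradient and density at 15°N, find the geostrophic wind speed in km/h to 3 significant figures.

474 km/h

With the same pressure gradient and density, V_g ∝ 1/f ∝ 1/sin φ.
V₂ = V₁ · sin φ₁ / sin φ₂ = 158 × sin 51° / sin 15°
V₂ = 158 × 0.7771/0.2588 = 474 km/h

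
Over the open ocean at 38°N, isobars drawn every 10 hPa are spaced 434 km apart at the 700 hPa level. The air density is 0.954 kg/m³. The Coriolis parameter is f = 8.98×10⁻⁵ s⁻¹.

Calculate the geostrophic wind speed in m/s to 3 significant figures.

Pressure gradient: |∂P/∂n| = 1000 Pa / 434000 m = 2.30×10⁻³ Pa/m
Geostrophic balance (pressure-gradient force = Coriolis force):
V_g = (1/(fρ)) |∂P/∂n| = 2.30×10⁻³ / (8.98×10⁻⁵ × 0.954) = 26.9 m/s

26.9 m/s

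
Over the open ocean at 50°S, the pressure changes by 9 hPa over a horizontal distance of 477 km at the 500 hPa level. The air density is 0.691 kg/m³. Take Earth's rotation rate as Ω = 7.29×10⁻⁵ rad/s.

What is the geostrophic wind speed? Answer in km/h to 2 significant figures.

Coriolis parameter at 50°S:
f = 2Ω sin φ = 2 × 7.29×10⁻⁵ × sin 50° = 1.12×10⁻⁴ s⁻¹
Pressure gradient: |∂P/∂n| = 900 Pa / 477000 m = 1.89×10⁻³ Pa/m
Geostrophic balance (pressure-gradient force = Coriolis force):
V_g = (1/(fρ)) |∂P/∂n| = 1.89×10⁻³ / (1.12×10⁻⁴ × 0.691) = 24.4 m/s
Converting: 24.4 m/s × 3.6 = 88 km/h

88 km/h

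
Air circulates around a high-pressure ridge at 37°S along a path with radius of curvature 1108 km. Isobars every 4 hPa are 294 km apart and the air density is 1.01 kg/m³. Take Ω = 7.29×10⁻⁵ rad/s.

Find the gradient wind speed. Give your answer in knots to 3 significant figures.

37.1 knots

Coriolis parameter at 37°S:
f = 2Ω sin φ = 2 × 7.29×10⁻⁵ × sin 37° = 8.77×10⁻⁵ s⁻¹
Pressure gradient: |∂P/∂n| = 400 Pa / 294000 m = 1.36×10⁻³ Pa/m
Geostrophic speed: V_g = |∂P/∂n|/(fρ) = 1.36×10⁻³/(8.77×10⁻⁵ × 1.01) = 15.4 m/s
Around a high, pressure-gradient force acts outward with centrifugal, so Coriolis balances both:
fV = (1/ρ)|∂P/∂n| + V²/R  →  V² − fR·V + fR·V_g = 0
With fR = 8.77×10⁻⁵ × 1108×10³ m = 97.2 m/s:
V = [fR − √((fR)² − 4 fR V_g)]/2 = [97.2 − √(97.2² − 4×97.2×15.4)]/2 = 19.1 m/s
Supergeostrophic (V > V_g = 15.4 m/s), as expected around a high.
Converting: 19.1 m/s × 1.944 = 37.1 knots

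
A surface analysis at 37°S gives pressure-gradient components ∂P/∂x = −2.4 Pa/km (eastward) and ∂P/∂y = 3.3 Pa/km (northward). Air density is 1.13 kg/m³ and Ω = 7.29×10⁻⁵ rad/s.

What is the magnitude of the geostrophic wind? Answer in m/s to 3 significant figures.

Coriolis parameter at 37°S:
f = 2Ω sin φ = 2 × 7.29×10⁻⁵ × sin 37° = 8.77×10⁻⁵ s⁻¹
In the Southern Hemisphere f is negative: f = −8.77×10⁻⁵ s⁻¹.
Component geostrophic relations (x east, y north):
u_g = −(1/(fρ)) ∂P/∂y,  v_g = (1/(fρ)) ∂P/∂x
u_g = −(3.3×10⁻³)/(−8.77×10⁻⁵ × 1.13) = 33.3 m/s;  v_g = (−2.4×10⁻³)/(−8.77×10⁻⁵ × 1.13) = 24.2 m/s
|V_g| = √(u_g² + v_g²) = 41.2 m/s

41.2 m/s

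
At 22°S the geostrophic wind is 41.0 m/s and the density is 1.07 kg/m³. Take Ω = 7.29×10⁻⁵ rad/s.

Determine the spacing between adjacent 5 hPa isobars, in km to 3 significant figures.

Coriolis parameter at 22°S:
f = 2Ω sin φ = 2 × 7.29×10⁻⁵ × sin 22° = 5.46×10⁻⁵ s⁻¹
Geostrophic balance rearranged: |∂P/∂n| = f ρ V_g
|∂P/∂n| = 5.46×10⁻⁵ × 1.07 × 41.0 = 2.40×10⁻³ Pa/m
Isobar spacing: Δn = ΔP/|∂P/∂n| = 500 Pa / 2.40×10⁻³ Pa/m = 208675 m ≈ 209 km

209 km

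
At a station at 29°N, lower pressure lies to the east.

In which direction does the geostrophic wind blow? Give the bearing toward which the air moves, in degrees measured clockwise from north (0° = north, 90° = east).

180°

The pressure-gradient force points toward the east (bearing 090°).
Geostrophic balance: in the Northern Hemisphere the Coriolis force deflects motion to the right, so the geostrophic wind blows 90° to the right of the pressure-gradient force (low pressure on the left).
Rotating 090° by 90° clockwise gives 180° — the wind blows toward the south.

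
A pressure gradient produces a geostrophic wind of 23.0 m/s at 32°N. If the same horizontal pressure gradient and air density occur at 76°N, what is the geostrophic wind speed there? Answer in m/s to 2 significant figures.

With the same pressure gradient and density, V_g ∝ 1/f ∝ 1/sin φ.
V₂ = V₁ · sin φ₁ / sin φ₂ = 23.0 × sin 32° / sin 76°
V₂ = 23.0 × 0.5299/0.9703 = 13 m/s

13 m/s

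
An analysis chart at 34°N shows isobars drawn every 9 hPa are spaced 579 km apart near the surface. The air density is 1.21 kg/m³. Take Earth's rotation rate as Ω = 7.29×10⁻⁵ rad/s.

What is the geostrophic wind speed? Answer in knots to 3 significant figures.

Coriolis parameter at 34°N:
f = 2Ω sin φ = 2 × 7.29×10⁻⁵ × sin 34° = 8.15×10⁻⁵ s⁻¹
Pressure gradient: |∂P/∂n| = 900 Pa / 579000 m = 1.55×10⁻³ Pa/m
Geostrophic balance (pressure-gradient force = Coriolis force):
V_g = (1/(fρ)) |∂P/∂n| = 1.55×10⁻³ / (8.15×10⁻⁵ × 1.21) = 15.8 m/s
Converting: 15.8 m/s × 1.944 = 30.6 knots

30.6 knots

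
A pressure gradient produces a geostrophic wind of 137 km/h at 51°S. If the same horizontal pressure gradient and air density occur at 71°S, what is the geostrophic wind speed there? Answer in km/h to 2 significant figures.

110 km/h

With the same pressure gradient and density, V_g ∝ 1/f ∝ 1/sin φ.
V₂ = V₁ · sin φ₁ / sin φ₂ = 137 × sin 51° / sin 71°
V₂ = 137 × 0.7771/0.9455 = 110 km/h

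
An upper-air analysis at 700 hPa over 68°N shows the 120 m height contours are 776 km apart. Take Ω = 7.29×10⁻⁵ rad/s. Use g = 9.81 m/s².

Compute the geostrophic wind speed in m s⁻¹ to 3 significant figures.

Coriolis parameter at 68°N:
f = 2Ω sin φ = 2 × 7.29×10⁻⁵ × sin 68° = 1.35×10⁻⁴ s⁻¹
Height gradient: |∂Z/∂n| = 120 m / 776000 m = 1.55×10⁻⁴
On a pressure surface, geostrophic balance gives V_g = (g/f)|∂Z/∂n|:
V_g = 9.81 × 1.55×10⁻⁴ / 1.35×10⁻⁴ = 11.2 m/s

11.2 m s⁻¹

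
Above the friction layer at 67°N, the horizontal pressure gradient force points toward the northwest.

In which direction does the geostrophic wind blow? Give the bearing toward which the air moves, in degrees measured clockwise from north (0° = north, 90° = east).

045°

The pressure-gradient force points toward the northwest (bearing 315°).
Geostrophic balance: in the Northern Hemisphere the Coriolis force deflects motion to the right, so the geostrophic wind blows 90° to the right of the pressure-gradient force (low pressure on the left).
Rotating 315° by 90° clockwise gives 045° — the wind blows toward the northeast.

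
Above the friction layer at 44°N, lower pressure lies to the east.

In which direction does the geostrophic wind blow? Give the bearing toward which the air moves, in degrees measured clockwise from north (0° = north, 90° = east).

180°

The pressure-gradient force points toward the east (bearing 090°).
Geostrophic balance: in the Northern Hemisphere the Coriolis force deflects motion to the right, so the geostrophic wind blows 90° to the right of the pressure-gradient force (low pressure on the left).
Rotating 090° by 90° clockwise gives 180° — the wind blows toward the south.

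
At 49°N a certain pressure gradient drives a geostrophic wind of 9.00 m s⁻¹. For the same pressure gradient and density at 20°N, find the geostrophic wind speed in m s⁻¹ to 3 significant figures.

With the same pressure gradient and density, V_g ∝ 1/f ∝ 1/sin φ.
V₂ = V₁ · sin φ₁ / sin φ₂ = 9.00 × sin 49° / sin 20°
V₂ = 9.00 × 0.7547/0.3420 = 19.9 m s⁻¹

19.9 m s⁻¹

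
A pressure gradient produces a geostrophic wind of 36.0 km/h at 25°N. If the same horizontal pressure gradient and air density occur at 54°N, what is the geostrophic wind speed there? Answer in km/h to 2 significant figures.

19 km/h

With the same pressure gradient and density, V_g ∝ 1/f ∝ 1/sin φ.
V₂ = V₁ · sin φ₁ / sin φ₂ = 36.0 × sin 25° / sin 54°
V₂ = 36.0 × 0.4226/0.8090 = 19 km/h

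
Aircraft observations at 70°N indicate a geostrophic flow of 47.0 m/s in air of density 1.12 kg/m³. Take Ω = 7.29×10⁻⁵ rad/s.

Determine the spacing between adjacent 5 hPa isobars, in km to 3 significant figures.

Coriolis parameter at 70°N:
f = 2Ω sin φ = 2 × 7.29×10⁻⁵ × sin 70° = 1.37×10⁻⁴ s⁻¹
Geostrophic balance rearranged: |∂P/∂n| = f ρ V_g
|∂P/∂n| = 1.37×10⁻⁴ × 1.12 × 47.0 = 7.21×10⁻³ Pa/m
Isobar spacing: Δn = ΔP/|∂P/∂n| = 500 Pa / 7.21×10⁻³ Pa/m = 69328 m ≈ 69.3 km

69.3 km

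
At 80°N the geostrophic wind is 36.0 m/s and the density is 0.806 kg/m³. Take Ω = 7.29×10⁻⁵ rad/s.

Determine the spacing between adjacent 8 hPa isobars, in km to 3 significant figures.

192 km

Coriolis parameter at 80°N:
f = 2Ω sin φ = 2 × 7.29×10⁻⁵ × sin 80° = 1.44×10⁻⁴ s⁻¹
Geostrophic balance rearranged: |∂P/∂n| = f ρ V_g
|∂P/∂n| = 1.44×10⁻⁴ × 0.806 × 36.0 = 4.17×10⁻³ Pa/m
Isobar spacing: Δn = ΔP/|∂P/∂n| = 800 Pa / 4.17×10⁻³ Pa/m = 192019 m ≈ 192 km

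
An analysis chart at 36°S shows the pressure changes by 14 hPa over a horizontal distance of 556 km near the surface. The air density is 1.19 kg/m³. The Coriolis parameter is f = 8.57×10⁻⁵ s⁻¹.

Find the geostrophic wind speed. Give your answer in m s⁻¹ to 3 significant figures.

24.7 m s⁻¹

Pressure gradient: |∂P/∂n| = 1400 Pa / 556000 m = 2.52×10⁻³ Pa/m
Geostrophic balance (pressure-gradient force = Coriolis force):
V_g = (1/(fρ)) |∂P/∂n| = 2.52×10⁻³ / (8.57×10⁻⁵ × 1.19) = 24.7 m/s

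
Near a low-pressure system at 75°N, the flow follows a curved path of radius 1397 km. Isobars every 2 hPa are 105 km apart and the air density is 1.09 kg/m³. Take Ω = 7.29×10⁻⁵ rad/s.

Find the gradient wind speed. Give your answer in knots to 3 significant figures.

Coriolis parameter at 75°N:
f = 2Ω sin φ = 2 × 7.29×10⁻⁵ × sin 75° = 1.41×10⁻⁴ s⁻¹
Pressure gradient: |∂P/∂n| = 200 Pa / 105000 m = 1.90×10⁻³ Pa/m
Geostrophic speed: V_g = |∂P/∂n|/(fρ) = 1.90×10⁻³/(1.41×10⁻⁴ × 1.09) = 12.4 m/s
Around a low, centrifugal force acts outward with Coriolis, so pressure-gradient force balances both:
(1/ρ)|∂P/∂n| = fV + V²/R  →  V² + fR·V − fR·V_g = 0
With fR = 1.41×10⁻⁴ × 1397×10³ m = 197 m/s:
V = [−fR + √((fR)² + 4 fR V_g)]/2 = [−197 + √(197² + 4×197×12.4)]/2 = 11.7 m/s
Subgeostrophic (V < V_g = 12.4 m/s), as expected around a low.
Converting: 11.7 m/s × 1.944 = 22.8 knots

22.8 knots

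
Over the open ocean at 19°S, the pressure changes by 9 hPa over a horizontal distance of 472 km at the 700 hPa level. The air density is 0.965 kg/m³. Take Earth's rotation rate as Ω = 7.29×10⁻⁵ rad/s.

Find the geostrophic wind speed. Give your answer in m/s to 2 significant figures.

Coriolis parameter at 19°S:
f = 2Ω sin φ = 2 × 7.29×10⁻⁵ × sin 19° = 4.75×10⁻⁵ s⁻¹
Pressure gradient: |∂P/∂n| = 900 Pa / 472000 m = 1.91×10⁻³ Pa/m
Geostrophic balance (pressure-gradient force = Coriolis force):
V_g = (1/(fρ)) |∂P/∂n| = 1.91×10⁻³ / (4.75×10⁻⁵ × 0.965) = 41.6 m/s

42 m/s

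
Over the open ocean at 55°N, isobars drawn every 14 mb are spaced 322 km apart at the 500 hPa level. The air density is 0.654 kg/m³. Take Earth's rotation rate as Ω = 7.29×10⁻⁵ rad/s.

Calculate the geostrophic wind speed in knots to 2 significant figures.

Coriolis parameter at 55°N:
f = 2Ω sin φ = 2 × 7.29×10⁻⁵ × sin 55° = 1.19×10⁻⁴ s⁻¹
Pressure gradient: |∂P/∂n| = 1400 Pa / 322000 m = 4.35×10⁻³ Pa/m
Geostrophic balance (pressure-gradient force = Coriolis force):
V_g = (1/(fρ)) |∂P/∂n| = 4.35×10⁻³ / (1.19×10⁻⁴ × 0.654) = 55.7 m/s
Converting: 55.7 m/s × 1.944 = 110 knots

110 knots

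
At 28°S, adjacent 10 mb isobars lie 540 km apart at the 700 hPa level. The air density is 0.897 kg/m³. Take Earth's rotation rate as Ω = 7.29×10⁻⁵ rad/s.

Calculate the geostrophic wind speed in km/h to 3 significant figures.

109 km/h

Coriolis parameter at 28°S:
f = 2Ω sin φ = 2 × 7.29×10⁻⁵ × sin 28° = 6.84×10⁻⁵ s⁻¹
Pressure gradient: |∂P/∂n| = 1000 Pa / 540000 m = 1.85×10⁻³ Pa/m
Geostrophic balance (pressure-gradient force = Coriolis force):
V_g = (1/(fρ)) |∂P/∂n| = 1.85×10⁻³ / (6.84×10⁻⁵ × 0.897) = 30.2 m/s
Converting: 30.2 m/s × 3.6 = 109 km/h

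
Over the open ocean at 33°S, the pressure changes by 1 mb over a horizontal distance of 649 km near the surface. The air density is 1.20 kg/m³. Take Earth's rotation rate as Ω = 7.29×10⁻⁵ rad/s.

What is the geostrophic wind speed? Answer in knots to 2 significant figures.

Coriolis parameter at 33°S:
f = 2Ω sin φ = 2 × 7.29×10⁻⁵ × sin 33° = 7.94×10⁻⁵ s⁻¹
Pressure gradient: |∂P/∂n| = 100 Pa / 649000 m = 1.54×10⁻⁴ Pa/m
Geostrophic balance (pressure-gradient force = Coriolis force):
V_g = (1/(fρ)) |∂P/∂n| = 1.54×10⁻⁴ / (7.94×10⁻⁵ × 1.20) = 1.62 m/s
Converting: 1.62 m/s × 1.944 = 3.1 knots

3.1 knots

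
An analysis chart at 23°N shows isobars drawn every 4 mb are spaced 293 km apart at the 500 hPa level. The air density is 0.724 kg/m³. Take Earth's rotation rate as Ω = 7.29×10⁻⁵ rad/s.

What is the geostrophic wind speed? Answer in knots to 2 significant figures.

Coriolis parameter at 23°N:
f = 2Ω sin φ = 2 × 7.29×10⁻⁵ × sin 23° = 5.70×10⁻⁵ s⁻¹
Pressure gradient: |∂P/∂n| = 400 Pa / 293000 m = 1.37×10⁻³ Pa/m
Geostrophic balance (pressure-gradient force = Coriolis force):
V_g = (1/(fρ)) |∂P/∂n| = 1.37×10⁻³ / (5.70×10⁻⁵ × 0.724) = 33.1 m/s
Converting: 33.1 m/s × 1.944 = 64 knots

64 knots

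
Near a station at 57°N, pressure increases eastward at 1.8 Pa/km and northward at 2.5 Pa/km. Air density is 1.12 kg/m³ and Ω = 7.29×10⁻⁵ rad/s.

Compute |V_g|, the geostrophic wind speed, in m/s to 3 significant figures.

22.5 m/s

Coriolis parameter at 57°N:
f = 2Ω sin φ = 2 × 7.29×10⁻⁵ × sin 57° = 1.22×10⁻⁴ s⁻¹
Component geostrophic relations (x east, y north):
u_g = −(1/(fρ)) ∂P/∂y,  v_g = (1/(fρ)) ∂P/∂x
u_g = −(2.5×10⁻³)/(1.22×10⁻⁴ × 1.12) = −18.3 m/s;  v_g = (1.8×10⁻³)/(1.22×10⁻⁴ × 1.12) = 13.1 m/s
|V_g| = √(u_g² + v_g²) = 22.5 m/s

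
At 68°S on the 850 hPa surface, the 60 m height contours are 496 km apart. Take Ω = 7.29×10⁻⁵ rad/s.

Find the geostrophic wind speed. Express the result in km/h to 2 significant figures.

Coriolis parameter at 68°S:
f = 2Ω sin φ = 2 × 7.29×10⁻⁵ × sin 68° = 1.35×10⁻⁴ s⁻¹
Height gradient: |∂Z/∂n| = 60 m / 496000 m = 1.21×10⁻⁴
On a pressure surface, geostrophic balance gives V_g = (g/f)|∂Z/∂n|:
V_g = 9.81 × 1.21×10⁻⁴ / 1.35×10⁻⁴ = 8.78 m/s
Converting: 8.78 m/s × 3.6 = 32 km/h

32 km/h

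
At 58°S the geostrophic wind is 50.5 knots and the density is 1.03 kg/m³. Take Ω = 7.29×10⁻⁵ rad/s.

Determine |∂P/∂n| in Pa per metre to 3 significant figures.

Coriolis parameter at 58°S:
f = 2Ω sin φ = 2 × 7.29×10⁻⁵ × sin 58° = 1.24×10⁻⁴ s⁻¹
Wind speed in SI: 50.5 knots = 26.0 m/s
Geostrophic balance rearranged: |∂P/∂n| = f ρ V_g
|∂P/∂n| = 1.24×10⁻⁴ × 1.03 × 26.0 = 3.31×10⁻³ Pa/m

3.31×10⁻³ Pa/m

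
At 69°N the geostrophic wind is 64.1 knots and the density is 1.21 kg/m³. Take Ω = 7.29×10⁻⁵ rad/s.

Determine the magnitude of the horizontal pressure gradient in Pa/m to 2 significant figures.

Coriolis parameter at 69°N:
f = 2Ω sin φ = 2 × 7.29×10⁻⁵ × sin 69° = 1.36×10⁻⁴ s⁻¹
Wind speed in SI: 64.1 knots = 33.0 m/s
Geostrophic balance rearranged: |∂P/∂n| = f ρ V_g
|∂P/∂n| = 1.36×10⁻⁴ × 1.21 × 33.0 = 5.43×10⁻³ Pa/m

5.4×10⁻³ Pa/m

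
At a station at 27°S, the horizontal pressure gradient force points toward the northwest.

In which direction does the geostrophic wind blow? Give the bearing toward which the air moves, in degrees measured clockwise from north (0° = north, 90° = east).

225°

The pressure-gradient force points toward the northwest (bearing 315°).
Geostrophic balance: in the Southern Hemisphere the Coriolis force deflects motion to the left, so the geostrophic wind blows 90° to the left of the pressure-gradient force (low pressure on the right).
Rotating 315° by 90° counterclockwise gives 225° — the wind blows toward the southwest.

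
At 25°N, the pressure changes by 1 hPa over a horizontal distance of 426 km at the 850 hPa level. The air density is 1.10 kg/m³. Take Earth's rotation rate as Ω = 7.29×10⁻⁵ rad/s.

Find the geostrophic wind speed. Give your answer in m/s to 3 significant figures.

3.46 m/s

Coriolis parameter at 25°N:
f = 2Ω sin φ = 2 × 7.29×10⁻⁵ × sin 25° = 6.16×10⁻⁵ s⁻¹
Pressure gradient: |∂P/∂n| = 100 Pa / 426000 m = 2.35×10⁻⁴ Pa/m
Geostrophic balance (pressure-gradient force = Coriolis force):
V_g = (1/(fρ)) |∂P/∂n| = 2.35×10⁻⁴ / (6.16×10⁻⁵ × 1.10) = 3.46 m/s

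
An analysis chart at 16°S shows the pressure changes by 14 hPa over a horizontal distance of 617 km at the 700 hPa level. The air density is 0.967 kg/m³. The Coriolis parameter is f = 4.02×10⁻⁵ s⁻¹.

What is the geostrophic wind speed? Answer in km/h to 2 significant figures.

Pressure gradient: |∂P/∂n| = 1400 Pa / 617000 m = 2.27×10⁻³ Pa/m
Geostrophic balance (pressure-gradient force = Coriolis force):
V_g = (1/(fρ)) |∂P/∂n| = 2.27×10⁻³ / (4.02×10⁻⁵ × 0.967) = 58.4 m/s
Converting: 58.4 m/s × 3.6 = 210 km/h

210 km/h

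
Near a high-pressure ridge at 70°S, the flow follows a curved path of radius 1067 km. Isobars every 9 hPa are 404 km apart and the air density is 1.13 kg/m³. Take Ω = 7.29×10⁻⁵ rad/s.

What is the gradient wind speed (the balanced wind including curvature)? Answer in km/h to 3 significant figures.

Coriolis parameter at 70°S:
f = 2Ω sin φ = 2 × 7.29×10⁻⁵ × sin 70° = 1.37×10⁻⁴ s⁻¹
Pressure gradient: |∂P/∂n| = 900 Pa / 404000 m = 2.23×10⁻³ Pa/m
Geostrophic speed: V_g = |∂P/∂n|/(fρ) = 2.23×10⁻³/(1.37×10⁻⁴ × 1.13) = 14.4 m/s
Around a high, pressure-gradient force acts outward with centrifugal, so Coriolis balances both:
fV = (1/ρ)|∂P/∂n| + V²/R  →  V² − fR·V + fR·V_g = 0
With fR = 1.37×10⁻⁴ × 1067×10³ m = 146 m/s:
V = [fR − √((fR)² − 4 fR V_g)]/2 = [146 − √(146² − 4×146×14.4)]/2 = 16.2 m/s
Supergeostrophic (V > V_g = 14.4 m/s), as expected around a high.
Converting: 16.2 m/s × 3.6 = 58.2 km/h

58.2 km/h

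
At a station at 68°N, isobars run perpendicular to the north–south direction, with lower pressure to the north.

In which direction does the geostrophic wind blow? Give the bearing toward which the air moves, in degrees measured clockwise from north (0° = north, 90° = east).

The pressure-gradient force points toward the north (bearing 000°).
Geostrophic balance: in the Northern Hemisphere the Coriolis force deflects motion to the right, so the geostrophic wind blows 90° to the right of the pressure-gradient force (low pressure on the left).
Rotating 000° by 90° clockwise gives 090° — the wind blows toward the east.

090°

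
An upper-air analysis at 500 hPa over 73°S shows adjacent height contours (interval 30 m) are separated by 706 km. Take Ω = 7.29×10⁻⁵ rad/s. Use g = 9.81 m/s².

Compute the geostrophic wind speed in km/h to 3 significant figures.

10.8 km/h

Coriolis parameter at 73°S:
f = 2Ω sin φ = 2 × 7.29×10⁻⁵ × sin 73° = 1.39×10⁻⁴ s⁻¹
Height gradient: |∂Z/∂n| = 30 m / 706000 m = 4.25×10⁻⁵
On a pressure surface, geostrophic balance gives V_g = (g/f)|∂Z/∂n|:
V_g = 9.81 × 4.25×10⁻⁵ / 1.39×10⁻⁴ = 2.99 m/s
Converting: 2.99 m/s × 3.6 = 10.8 km/h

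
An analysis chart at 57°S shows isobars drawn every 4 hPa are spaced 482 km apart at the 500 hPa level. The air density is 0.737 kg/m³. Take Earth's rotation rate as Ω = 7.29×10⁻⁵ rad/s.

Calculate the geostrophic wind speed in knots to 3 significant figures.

Coriolis parameter at 57°S:
f = 2Ω sin φ = 2 × 7.29×10⁻⁵ × sin 57° = 1.22×10⁻⁴ s⁻¹
Pressure gradient: |∂P/∂n| = 400 Pa / 482000 m = 8.30×10⁻⁴ Pa/m
Geostrophic balance (pressure-gradient force = Coriolis force):
V_g = (1/(fρ)) |∂P/∂n| = 8.30×10⁻⁴ / (1.22×10⁻⁴ × 0.737) = 9.21 m/s
Converting: 9.21 m/s × 1.944 = 17.9 knots

17.9 knots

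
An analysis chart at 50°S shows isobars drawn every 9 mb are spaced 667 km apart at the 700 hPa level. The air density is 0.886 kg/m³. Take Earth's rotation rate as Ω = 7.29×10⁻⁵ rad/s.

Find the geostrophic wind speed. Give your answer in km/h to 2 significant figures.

49 km/h

Coriolis parameter at 50°S:
f = 2Ω sin φ = 2 × 7.29×10⁻⁵ × sin 50° = 1.12×10⁻⁴ s⁻¹
Pressure gradient: |∂P/∂n| = 900 Pa / 667000 m = 1.35×10⁻³ Pa/m
Geostrophic balance (pressure-gradient force = Coriolis force):
V_g = (1/(fρ)) |∂P/∂n| = 1.35×10⁻³ / (1.12×10⁻⁴ × 0.886) = 13.6 m/s
Converting: 13.6 m/s × 3.6 = 49 km/h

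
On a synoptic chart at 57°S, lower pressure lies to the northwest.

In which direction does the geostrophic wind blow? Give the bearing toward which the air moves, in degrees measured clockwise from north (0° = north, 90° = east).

225°

The pressure-gradient force points toward the northwest (bearing 315°).
Geostrophic balance: in the Southern Hemisphere the Coriolis force deflects motion to the left, so the geostrophic wind blows 90° to the left of the pressure-gradient force (low pressure on the right).
Rotating 315° by 90° counterclockwise gives 225° — the wind blows toward the southwest.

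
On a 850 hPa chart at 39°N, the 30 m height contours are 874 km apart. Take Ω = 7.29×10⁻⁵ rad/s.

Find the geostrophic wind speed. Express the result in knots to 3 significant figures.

Coriolis parameter at 39°N:
f = 2Ω sin φ = 2 × 7.29×10⁻⁵ × sin 39° = 9.18×10⁻⁵ s⁻¹
Height gradient: |∂Z/∂n| = 30 m / 874000 m = 3.43×10⁻⁵
On a pressure surface, geostrophic balance gives V_g = (g/f)|∂Z/∂n|:
V_g = 9.81 × 3.43×10⁻⁵ / 9.18×10⁻⁵ = 3.67 m/s
Converting: 3.67 m/s × 1.944 = 7.13 knots

7.13 knots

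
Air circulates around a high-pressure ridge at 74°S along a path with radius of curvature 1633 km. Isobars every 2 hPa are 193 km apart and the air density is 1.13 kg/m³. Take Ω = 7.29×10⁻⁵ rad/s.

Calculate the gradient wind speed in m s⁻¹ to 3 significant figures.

6.74 m s⁻¹

Coriolis parameter at 74°S:
f = 2Ω sin φ = 2 × 7.29×10⁻⁵ × sin 74° = 1.40×10⁻⁴ s⁻¹
Pressure gradient: |∂P/∂n| = 200 Pa / 193000 m = 1.04×10⁻³ Pa/m
Geostrophic speed: V_g = |∂P/∂n|/(fρ) = 1.04×10⁻³/(1.40×10⁻⁴ × 1.13) = 6.54 m/s
Around a high, pressure-gradient force acts outward with centrifugal, so Coriolis balances both:
fV = (1/ρ)|∂P/∂n| + V²/R  →  V² − fR·V + fR·V_g = 0
With fR = 1.40×10⁻⁴ × 1633×10³ m = 229 m/s:
V = [fR − √((fR)² − 4 fR V_g)]/2 = [229 − √(229² − 4×229×6.54)]/2 = 6.74 m/s
Supergeostrophic (V > V_g = 6.54 m/s), as expected around a high.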